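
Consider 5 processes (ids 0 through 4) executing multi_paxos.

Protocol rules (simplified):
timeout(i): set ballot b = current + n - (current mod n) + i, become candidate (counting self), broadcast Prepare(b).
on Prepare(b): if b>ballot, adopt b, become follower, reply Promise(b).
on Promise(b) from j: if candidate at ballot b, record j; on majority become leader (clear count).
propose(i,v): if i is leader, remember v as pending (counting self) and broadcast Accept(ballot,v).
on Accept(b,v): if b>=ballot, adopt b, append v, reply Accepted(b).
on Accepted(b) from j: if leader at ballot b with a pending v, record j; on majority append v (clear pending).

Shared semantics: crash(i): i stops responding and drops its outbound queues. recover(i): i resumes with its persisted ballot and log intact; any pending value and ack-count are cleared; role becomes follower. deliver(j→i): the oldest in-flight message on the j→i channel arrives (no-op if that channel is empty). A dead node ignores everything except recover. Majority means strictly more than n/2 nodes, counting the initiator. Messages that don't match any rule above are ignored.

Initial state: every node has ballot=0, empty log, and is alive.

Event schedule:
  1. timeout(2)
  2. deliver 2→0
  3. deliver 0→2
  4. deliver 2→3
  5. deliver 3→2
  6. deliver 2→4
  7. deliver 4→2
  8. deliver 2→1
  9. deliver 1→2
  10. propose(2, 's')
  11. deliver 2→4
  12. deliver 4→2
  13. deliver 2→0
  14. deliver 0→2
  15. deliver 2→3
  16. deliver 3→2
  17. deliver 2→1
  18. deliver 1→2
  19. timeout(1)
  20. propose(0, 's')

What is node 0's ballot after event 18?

1. timeout(2):  <2:cand b7 ->
2. deliver 2→0:  <0:foll b7 ->
3. deliver 0→2:  nop
4. deliver 2→3:  <3:foll b7 ->
5. deliver 3→2:  <2:lead b7 ->
6. deliver 2→4:  <4:foll b7 ->
7. deliver 4→2:  nop
8. deliver 2→1:  <1:foll b7 ->
9. deliver 1→2:  nop
10. propose(2,'s'):  nop
11. deliver 2→4:  <4:foll b7 s>
12. deliver 4→2:  nop
13. deliver 2→0:  <0:foll b7 s>
14. deliver 0→2:  <2:lead b7 s>
15. deliver 2→3:  <3:foll b7 s>
16. deliver 3→2:  nop
17. deliver 2→1:  <1:foll b7 s>
18. deliver 1→2:  nop

7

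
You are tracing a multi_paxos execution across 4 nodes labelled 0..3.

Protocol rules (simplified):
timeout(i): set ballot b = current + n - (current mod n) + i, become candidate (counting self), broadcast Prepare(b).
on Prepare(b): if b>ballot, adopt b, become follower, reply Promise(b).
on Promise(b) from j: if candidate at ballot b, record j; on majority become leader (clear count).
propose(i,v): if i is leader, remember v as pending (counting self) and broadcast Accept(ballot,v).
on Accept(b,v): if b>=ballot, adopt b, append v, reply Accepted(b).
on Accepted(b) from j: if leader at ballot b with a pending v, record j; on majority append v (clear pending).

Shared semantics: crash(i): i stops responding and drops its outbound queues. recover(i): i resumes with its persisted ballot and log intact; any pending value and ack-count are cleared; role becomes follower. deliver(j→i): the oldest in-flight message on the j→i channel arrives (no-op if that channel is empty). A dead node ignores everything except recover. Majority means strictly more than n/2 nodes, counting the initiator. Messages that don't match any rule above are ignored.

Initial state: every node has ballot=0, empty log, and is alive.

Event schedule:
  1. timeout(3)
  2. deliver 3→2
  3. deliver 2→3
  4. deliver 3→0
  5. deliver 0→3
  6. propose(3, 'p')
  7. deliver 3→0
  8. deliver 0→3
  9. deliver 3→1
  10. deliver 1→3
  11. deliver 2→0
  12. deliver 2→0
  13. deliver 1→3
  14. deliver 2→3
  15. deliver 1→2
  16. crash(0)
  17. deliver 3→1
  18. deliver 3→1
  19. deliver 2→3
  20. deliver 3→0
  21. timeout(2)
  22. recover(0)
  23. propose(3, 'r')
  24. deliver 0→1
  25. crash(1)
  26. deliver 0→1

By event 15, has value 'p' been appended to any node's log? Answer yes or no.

yes

[1] timeout(3) → N3(cand b7 [-])
[2] deliver 3→2 → N2(foll b7 [-])
[3] deliver 2→3 → ∅
[4] deliver 3→0 → N0(foll b7 [-])
[5] deliver 0→3 → N3(lead b7 [-])
[6] propose(3,'p') → ∅
[7] deliver 3→0 → N0(foll b7 [p])
[8] deliver 0→3 → ∅
[9] deliver 3→1 → N1(foll b7 [-])
[10] deliver 1→3 → ∅
[11] deliver 2→0 → ∅
[12] deliver 2→0 → ∅
[13] deliver 1→3 → ∅
[14] deliver 2→3 → ∅
[15] deliver 1→2 → ∅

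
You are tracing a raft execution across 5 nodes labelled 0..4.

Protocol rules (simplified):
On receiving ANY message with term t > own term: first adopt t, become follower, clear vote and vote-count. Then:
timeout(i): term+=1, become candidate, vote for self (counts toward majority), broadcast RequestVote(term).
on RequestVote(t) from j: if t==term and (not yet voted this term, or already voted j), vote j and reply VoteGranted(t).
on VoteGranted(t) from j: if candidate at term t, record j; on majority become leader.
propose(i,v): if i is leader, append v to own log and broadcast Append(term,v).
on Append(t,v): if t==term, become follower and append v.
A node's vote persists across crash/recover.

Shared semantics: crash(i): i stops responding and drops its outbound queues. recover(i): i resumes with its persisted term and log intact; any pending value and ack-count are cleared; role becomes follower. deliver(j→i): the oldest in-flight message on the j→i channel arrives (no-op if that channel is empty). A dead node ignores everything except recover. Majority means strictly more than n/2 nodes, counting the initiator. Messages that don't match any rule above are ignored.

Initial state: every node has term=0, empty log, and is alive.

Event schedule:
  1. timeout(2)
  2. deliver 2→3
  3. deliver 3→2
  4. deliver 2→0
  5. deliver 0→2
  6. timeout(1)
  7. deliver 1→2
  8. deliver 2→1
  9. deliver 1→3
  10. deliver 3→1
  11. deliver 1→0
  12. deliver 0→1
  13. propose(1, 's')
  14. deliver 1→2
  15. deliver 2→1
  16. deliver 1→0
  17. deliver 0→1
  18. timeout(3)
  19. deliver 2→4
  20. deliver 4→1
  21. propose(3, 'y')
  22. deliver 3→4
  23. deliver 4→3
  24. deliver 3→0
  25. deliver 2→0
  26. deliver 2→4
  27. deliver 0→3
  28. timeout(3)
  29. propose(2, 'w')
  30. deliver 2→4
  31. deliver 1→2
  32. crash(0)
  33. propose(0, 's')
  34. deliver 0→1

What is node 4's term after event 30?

[1] timeout(2) → N2(cand t1 [-])
[2] deliver 2→3 → N3(foll t1 [-])
[3] deliver 3→2 → ∅
[4] deliver 2→0 → N0(foll t1 [-])
[5] deliver 0→2 → N2(lead t1 [-])
[6] timeout(1) → N1(cand t1 [-])
[7] deliver 1→2 → ∅
[8] deliver 2→1 → ∅
[9] deliver 1→3 → ∅
[10] deliver 3→1 → ∅
[11] deliver 1→0 → ∅
[12] deliver 0→1 → ∅
[13] propose(1,'s') → ∅
[14] deliver 1→2 → ∅
[15] deliver 2→1 → ∅
[16] deliver 1→0 → ∅
[17] deliver 0→1 → ∅
[18] timeout(3) → N3(cand t2 [-])
[19] deliver 2→4 → N4(foll t1 [-])
[20] deliver 4→1 → ∅
[21] propose(3,'y') → ∅
[22] deliver 3→4 → N4(foll t2 [-])
[23] deliver 4→3 → ∅
[24] deliver 3→0 → N0(foll t2 [-])
[25] deliver 2→0 → ∅
[26] deliver 2→4 → ∅
[27] deliver 0→3 → N3(lead t2 [-])
[28] timeout(3) → N3(cand t3 [-])
[29] propose(2,'w') → N2(lead t1 [w])
[30] deliver 2→4 → ∅

2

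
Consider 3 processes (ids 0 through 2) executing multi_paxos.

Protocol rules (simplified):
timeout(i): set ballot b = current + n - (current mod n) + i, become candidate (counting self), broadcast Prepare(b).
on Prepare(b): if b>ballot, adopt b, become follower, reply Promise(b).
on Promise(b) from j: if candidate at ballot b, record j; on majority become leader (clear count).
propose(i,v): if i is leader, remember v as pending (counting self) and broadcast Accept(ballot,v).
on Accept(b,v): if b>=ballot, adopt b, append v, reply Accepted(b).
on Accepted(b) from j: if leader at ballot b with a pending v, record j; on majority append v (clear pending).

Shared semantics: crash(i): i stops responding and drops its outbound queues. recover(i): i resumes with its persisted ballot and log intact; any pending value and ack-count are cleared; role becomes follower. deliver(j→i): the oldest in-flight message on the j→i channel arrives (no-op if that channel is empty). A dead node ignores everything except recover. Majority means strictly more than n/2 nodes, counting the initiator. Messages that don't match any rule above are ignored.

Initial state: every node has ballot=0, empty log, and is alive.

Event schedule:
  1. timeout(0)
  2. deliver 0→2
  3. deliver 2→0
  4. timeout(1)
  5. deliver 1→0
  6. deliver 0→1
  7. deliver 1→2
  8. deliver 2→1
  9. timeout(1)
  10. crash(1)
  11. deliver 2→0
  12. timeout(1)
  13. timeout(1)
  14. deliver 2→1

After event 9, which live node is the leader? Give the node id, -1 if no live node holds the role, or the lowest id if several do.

[1] timeout(0) → N0(cand b3 [-])
[2] deliver 0→2 → N2(foll b3 [-])
[3] deliver 2→0 → N0(lead b3 [-])
[4] timeout(1) → N1(cand b4 [-])
[5] deliver 1→0 → N0(foll b4 [-])
[6] deliver 0→1 → ∅
[7] deliver 1→2 → N2(foll b4 [-])
[8] deliver 2→1 → N1(lead b4 [-])
[9] timeout(1) → N1(cand b7 [-])

-1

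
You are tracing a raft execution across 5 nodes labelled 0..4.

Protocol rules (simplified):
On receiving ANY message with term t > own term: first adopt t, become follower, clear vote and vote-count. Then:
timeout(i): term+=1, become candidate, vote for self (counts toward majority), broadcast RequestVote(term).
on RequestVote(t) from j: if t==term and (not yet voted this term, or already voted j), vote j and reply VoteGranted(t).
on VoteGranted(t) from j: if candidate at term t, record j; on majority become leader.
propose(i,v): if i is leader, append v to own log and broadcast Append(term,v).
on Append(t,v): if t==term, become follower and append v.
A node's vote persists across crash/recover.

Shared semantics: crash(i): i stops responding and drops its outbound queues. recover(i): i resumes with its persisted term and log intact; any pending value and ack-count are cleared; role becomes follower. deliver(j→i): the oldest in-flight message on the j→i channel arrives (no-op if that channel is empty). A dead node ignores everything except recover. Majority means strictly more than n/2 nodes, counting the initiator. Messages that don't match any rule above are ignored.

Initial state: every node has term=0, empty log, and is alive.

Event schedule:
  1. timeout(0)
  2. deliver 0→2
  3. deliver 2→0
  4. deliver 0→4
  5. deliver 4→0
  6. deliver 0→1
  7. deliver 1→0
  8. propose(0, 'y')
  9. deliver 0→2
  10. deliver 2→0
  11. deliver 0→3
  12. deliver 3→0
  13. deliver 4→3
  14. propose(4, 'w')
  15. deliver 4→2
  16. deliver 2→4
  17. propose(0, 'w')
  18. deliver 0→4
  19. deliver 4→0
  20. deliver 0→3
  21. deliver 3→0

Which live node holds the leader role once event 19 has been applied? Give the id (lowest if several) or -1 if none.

step 1 timeout(0): 0={cand,t=1,log=-}
step 2 deliver 0→2: 2={foll,t=1,log=-}
step 3 deliver 2→0: —
step 4 deliver 0→4: 4={foll,t=1,log=-}
step 5 deliver 4→0: 0={lead,t=1,log=-}
step 6 deliver 0→1: 1={foll,t=1,log=-}
step 7 deliver 1→0: —
step 8 propose(0,'y'): 0={lead,t=1,log=y}
step 9 deliver 0→2: 2={foll,t=1,log=y}
step 10 deliver 2→0: —
step 11 deliver 0→3: 3={foll,t=1,log=-}
step 12 deliver 3→0: —
step 13 deliver 4→3: —
step 14 propose(4,'w'): —
step 15 deliver 4→2: —
step 16 deliver 2→4: —
step 17 propose(0,'w'): 0={lead,t=1,log=y,w}
step 18 deliver 0→4: 4={foll,t=1,log=y}
step 19 deliver 4→0: —

0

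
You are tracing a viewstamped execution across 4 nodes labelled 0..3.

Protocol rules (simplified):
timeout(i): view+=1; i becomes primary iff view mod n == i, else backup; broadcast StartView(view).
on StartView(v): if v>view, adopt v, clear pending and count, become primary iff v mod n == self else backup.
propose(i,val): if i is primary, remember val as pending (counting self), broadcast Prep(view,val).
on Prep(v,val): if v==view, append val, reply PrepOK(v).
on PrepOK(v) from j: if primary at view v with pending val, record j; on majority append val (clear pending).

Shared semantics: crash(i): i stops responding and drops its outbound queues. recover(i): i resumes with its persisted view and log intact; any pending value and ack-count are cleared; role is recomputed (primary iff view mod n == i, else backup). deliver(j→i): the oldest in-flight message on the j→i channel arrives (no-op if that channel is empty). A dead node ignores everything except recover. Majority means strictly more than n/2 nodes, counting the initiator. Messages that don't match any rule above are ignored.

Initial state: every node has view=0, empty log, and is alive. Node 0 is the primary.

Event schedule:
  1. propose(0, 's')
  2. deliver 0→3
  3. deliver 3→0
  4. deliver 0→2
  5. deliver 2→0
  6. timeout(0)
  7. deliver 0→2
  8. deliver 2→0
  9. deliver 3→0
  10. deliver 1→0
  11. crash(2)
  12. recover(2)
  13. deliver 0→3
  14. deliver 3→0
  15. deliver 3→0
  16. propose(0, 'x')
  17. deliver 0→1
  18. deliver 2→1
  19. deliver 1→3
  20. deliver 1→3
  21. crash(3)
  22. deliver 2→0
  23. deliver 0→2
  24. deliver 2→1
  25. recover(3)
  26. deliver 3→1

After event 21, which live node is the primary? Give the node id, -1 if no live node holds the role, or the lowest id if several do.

after 1 — propose(0,'s'): ·
after 2 — deliver 0→3: n3:back/v0/[s]
after 3 — deliver 3→0: ·
after 4 — deliver 0→2: n2:back/v0/[s]
after 5 — deliver 2→0: n0:prim/v0/[s]
after 6 — timeout(0): n0:back/v1/[s]
after 7 — deliver 0→2: n2:back/v1/[s]
after 8 — deliver 2→0: ·
after 9 — deliver 3→0: ·
after 10 — deliver 1→0: ·
after 11 — crash(2): n2:✗back/v1/[s]
after 12 — recover(2): n2:back/v1/[s]
after 13 — deliver 0→3: n3:back/v1/[s]
after 14 — deliver 3→0: ·
after 15 — deliver 3→0: ·
after 16 — propose(0,'x'): ·
after 17 — deliver 0→1: n1:back/v0/[s]
after 18 — deliver 2→1: ·
after 19 — deliver 1→3: ·
after 20 — deliver 1→3: ·
after 21 — crash(3): n3:✗back/v1/[s]

-1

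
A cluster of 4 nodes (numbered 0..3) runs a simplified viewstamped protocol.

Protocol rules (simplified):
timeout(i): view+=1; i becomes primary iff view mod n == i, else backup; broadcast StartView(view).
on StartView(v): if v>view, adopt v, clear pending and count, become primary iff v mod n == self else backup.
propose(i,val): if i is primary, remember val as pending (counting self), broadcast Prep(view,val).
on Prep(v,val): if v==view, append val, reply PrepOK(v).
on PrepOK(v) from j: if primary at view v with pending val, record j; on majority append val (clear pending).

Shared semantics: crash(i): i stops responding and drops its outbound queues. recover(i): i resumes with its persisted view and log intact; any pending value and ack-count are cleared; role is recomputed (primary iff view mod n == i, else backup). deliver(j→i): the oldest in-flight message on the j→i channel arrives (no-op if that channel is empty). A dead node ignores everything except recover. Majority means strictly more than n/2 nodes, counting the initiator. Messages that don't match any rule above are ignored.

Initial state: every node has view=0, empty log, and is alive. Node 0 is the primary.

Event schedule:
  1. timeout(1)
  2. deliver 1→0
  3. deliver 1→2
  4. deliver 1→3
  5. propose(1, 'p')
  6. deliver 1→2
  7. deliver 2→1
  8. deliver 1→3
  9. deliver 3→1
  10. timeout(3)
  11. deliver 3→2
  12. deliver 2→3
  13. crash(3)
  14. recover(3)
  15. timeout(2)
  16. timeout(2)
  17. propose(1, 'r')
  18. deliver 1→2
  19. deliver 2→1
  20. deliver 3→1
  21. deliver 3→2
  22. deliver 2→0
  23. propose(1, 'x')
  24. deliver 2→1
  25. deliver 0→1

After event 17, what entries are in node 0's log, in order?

empty

step 1 timeout(1): 1={prim,v=1,log=-}
step 2 deliver 1→0: 0={back,v=1,log=-}
step 3 deliver 1→2: 2={back,v=1,log=-}
step 4 deliver 1→3: 3={back,v=1,log=-}
step 5 propose(1,'p'): —
step 6 deliver 1→2: 2={back,v=1,log=p}
step 7 deliver 2→1: —
step 8 deliver 1→3: 3={back,v=1,log=p}
step 9 deliver 3→1: 1={prim,v=1,log=p}
step 10 timeout(3): 3={back,v=2,log=p}
step 11 deliver 3→2: 2={prim,v=2,log=p}
step 12 deliver 2→3: —
step 13 crash(3): 3={✗back,v=2,log=p}
step 14 recover(3): 3={back,v=2,log=p}
step 15 timeout(2): 2={back,v=3,log=p}
step 16 timeout(2): 2={back,v=4,log=p}
step 17 propose(1,'r'): —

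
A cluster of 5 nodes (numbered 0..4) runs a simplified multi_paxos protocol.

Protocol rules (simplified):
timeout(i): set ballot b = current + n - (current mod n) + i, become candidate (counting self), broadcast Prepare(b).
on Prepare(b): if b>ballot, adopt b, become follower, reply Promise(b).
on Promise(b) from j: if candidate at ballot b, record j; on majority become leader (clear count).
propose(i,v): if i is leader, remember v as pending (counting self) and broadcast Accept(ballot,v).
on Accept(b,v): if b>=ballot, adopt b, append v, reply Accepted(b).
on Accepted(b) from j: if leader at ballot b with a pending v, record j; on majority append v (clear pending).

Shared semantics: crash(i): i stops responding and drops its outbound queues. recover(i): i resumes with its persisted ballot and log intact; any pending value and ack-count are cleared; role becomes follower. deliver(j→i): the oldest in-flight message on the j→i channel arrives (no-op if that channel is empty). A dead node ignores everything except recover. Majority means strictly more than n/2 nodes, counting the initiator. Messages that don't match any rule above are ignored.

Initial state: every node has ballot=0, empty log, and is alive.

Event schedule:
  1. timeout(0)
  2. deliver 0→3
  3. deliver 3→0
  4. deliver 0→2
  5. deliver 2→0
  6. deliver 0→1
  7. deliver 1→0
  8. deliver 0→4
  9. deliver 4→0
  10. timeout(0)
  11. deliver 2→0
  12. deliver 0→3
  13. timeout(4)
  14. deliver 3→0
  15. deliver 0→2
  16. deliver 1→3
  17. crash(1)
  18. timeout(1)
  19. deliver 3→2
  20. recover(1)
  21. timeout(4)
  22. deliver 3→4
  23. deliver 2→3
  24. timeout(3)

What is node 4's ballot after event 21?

e1 timeout(0): 0[cand,b=5,-]
e2 deliver 0→3: 3[foll,b=5,-]
e3 deliver 3→0: ·
e4 deliver 0→2: 2[foll,b=5,-]
e5 deliver 2→0: 0[lead,b=5,-]
e6 deliver 0→1: 1[foll,b=5,-]
e7 deliver 1→0: ·
e8 deliver 0→4: 4[foll,b=5,-]
e9 deliver 4→0: ·
e10 timeout(0): 0[cand,b=10,-]
e11 deliver 2→0: ·
e12 deliver 0→3: 3[foll,b=10,-]
e13 timeout(4): 4[cand,b=14,-]
e14 deliver 3→0: ·
e15 deliver 0→2: 2[foll,b=10,-]
e16 deliver 1→3: ·
e17 crash(1): 1[✗foll,b=5,-]
e18 timeout(1): ·
e19 deliver 3→2: ·
e20 recover(1): 1[foll,b=5,-]
e21 timeout(4): 4[cand,b=19,-]

19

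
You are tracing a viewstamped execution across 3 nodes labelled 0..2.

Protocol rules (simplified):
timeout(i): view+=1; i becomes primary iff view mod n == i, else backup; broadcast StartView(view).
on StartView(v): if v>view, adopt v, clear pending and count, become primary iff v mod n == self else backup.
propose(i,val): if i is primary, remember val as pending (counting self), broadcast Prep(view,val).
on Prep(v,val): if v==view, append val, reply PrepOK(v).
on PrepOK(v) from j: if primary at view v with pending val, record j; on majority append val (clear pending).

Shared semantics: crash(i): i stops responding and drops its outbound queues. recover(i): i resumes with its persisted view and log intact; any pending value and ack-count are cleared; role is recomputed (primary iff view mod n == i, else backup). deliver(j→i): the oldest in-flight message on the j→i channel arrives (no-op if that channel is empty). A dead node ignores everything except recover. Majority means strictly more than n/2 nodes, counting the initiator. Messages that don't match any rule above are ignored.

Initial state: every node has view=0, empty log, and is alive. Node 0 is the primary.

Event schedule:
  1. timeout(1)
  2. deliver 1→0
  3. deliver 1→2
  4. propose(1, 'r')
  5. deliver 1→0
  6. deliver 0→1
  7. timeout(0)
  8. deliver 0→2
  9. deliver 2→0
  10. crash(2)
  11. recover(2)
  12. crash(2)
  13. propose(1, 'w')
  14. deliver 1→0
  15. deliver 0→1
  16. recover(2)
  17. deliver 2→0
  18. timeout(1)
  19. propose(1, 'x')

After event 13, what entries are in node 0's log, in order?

r

e1 timeout(1): 1[prim,v=1,-]
e2 deliver 1→0: 0[back,v=1,-]
e3 deliver 1→2: 2[back,v=1,-]
e4 propose(1,'r'): ·
e5 deliver 1→0: 0[back,v=1,r]
e6 deliver 0→1: 1[prim,v=1,r]
e7 timeout(0): 0[back,v=2,r]
e8 deliver 0→2: 2[prim,v=2,-]
e9 deliver 2→0: ·
e10 crash(2): 2[✗prim,v=2,-]
e11 recover(2): 2[prim,v=2,-]
e12 crash(2): 2[✗prim,v=2,-]
e13 propose(1,'w'): ·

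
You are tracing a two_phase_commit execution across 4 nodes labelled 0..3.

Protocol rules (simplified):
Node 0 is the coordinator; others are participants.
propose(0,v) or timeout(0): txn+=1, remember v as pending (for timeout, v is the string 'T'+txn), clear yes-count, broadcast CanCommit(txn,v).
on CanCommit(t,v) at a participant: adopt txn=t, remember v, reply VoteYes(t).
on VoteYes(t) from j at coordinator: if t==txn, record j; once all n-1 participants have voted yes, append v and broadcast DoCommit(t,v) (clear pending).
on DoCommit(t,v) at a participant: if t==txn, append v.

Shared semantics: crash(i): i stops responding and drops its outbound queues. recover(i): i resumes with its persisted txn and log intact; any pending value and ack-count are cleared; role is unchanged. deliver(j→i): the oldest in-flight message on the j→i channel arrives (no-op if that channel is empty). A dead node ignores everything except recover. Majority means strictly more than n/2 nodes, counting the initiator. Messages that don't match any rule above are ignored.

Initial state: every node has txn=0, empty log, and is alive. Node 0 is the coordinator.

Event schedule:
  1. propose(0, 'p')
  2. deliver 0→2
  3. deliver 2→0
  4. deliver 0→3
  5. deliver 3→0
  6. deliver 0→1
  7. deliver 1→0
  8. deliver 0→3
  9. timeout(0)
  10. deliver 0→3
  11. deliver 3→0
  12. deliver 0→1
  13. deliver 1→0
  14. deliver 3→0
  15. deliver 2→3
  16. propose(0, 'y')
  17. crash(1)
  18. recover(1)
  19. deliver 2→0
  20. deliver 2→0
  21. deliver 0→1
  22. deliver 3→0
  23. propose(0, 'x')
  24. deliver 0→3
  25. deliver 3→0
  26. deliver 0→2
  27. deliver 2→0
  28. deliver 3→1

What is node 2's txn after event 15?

1

after 1 — propose(0,'p'): n0:coor/t1/[-]
after 2 — deliver 0→2: n2:part/t1/[-]
after 3 — deliver 2→0: ·
after 4 — deliver 0→3: n3:part/t1/[-]
after 5 — deliver 3→0: ·
after 6 — deliver 0→1: n1:part/t1/[-]
after 7 — deliver 1→0: n0:coor/t1/[p]
after 8 — deliver 0→3: n3:part/t1/[p]
after 9 — timeout(0): n0:coor/t2/[p]
after 10 — deliver 0→3: n3:part/t2/[p]
after 11 — deliver 3→0: ·
after 12 — deliver 0→1: n1:part/t1/[p]
after 13 — deliver 1→0: ·
after 14 — deliver 3→0: ·
after 15 — deliver 2→3: ·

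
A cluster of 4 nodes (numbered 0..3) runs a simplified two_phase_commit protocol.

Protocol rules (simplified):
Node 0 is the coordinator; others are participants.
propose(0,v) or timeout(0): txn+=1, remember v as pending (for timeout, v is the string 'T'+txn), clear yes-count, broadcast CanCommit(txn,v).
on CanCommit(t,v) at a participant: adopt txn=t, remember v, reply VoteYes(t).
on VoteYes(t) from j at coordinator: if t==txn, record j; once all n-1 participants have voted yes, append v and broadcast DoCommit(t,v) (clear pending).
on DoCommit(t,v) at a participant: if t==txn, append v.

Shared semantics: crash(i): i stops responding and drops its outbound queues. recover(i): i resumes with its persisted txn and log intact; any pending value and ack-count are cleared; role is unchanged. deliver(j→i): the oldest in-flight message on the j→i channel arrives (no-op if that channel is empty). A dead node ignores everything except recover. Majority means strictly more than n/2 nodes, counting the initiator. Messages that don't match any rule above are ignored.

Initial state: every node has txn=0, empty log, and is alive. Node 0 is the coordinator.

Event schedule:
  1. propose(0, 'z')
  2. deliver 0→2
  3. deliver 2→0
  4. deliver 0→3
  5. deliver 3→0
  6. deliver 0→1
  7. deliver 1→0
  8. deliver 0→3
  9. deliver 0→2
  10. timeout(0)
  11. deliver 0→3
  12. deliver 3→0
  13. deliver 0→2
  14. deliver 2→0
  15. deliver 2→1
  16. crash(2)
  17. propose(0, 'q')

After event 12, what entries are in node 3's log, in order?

z

after 1 — propose(0,'z'): n0:coor/t1/[-]
after 2 — deliver 0→2: n2:part/t1/[-]
after 3 — deliver 2→0: ·
after 4 — deliver 0→3: n3:part/t1/[-]
after 5 — deliver 3→0: ·
after 6 — deliver 0→1: n1:part/t1/[-]
after 7 — deliver 1→0: n0:coor/t1/[z]
after 8 — deliver 0→3: n3:part/t1/[z]
after 9 — deliver 0→2: n2:part/t1/[z]
after 10 — timeout(0): n0:coor/t2/[z]
after 11 — deliver 0→3: n3:part/t2/[z]
after 12 — deliver 3→0: ·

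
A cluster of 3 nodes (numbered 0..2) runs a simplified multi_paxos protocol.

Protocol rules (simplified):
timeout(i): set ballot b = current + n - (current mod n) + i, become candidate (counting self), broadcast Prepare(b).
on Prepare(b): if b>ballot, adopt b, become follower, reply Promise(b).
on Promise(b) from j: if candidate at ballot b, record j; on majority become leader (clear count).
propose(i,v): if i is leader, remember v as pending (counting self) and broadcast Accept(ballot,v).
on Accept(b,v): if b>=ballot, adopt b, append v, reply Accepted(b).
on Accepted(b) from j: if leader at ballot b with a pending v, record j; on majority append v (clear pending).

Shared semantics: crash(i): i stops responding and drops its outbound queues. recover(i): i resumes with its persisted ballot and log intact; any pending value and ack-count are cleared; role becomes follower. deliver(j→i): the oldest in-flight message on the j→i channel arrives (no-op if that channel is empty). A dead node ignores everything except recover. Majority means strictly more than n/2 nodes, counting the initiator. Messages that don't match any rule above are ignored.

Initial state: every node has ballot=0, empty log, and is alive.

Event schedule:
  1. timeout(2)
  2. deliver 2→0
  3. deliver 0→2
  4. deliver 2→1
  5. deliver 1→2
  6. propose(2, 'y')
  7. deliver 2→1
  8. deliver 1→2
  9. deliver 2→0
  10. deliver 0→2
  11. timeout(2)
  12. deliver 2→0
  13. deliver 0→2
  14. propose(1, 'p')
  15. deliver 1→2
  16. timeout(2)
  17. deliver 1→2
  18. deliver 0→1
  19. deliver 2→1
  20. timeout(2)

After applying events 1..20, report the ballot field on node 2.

14

after 1 — timeout(2): n2:cand/b5/[-]
after 2 — deliver 2→0: n0:foll/b5/[-]
after 3 — deliver 0→2: n2:lead/b5/[-]
after 4 — deliver 2→1: n1:foll/b5/[-]
after 5 — deliver 1→2: ·
after 6 — propose(2,'y'): ·
after 7 — deliver 2→1: n1:foll/b5/[y]
after 8 — deliver 1→2: n2:lead/b5/[y]
after 9 — deliver 2→0: n0:foll/b5/[y]
after 10 — deliver 0→2: ·
after 11 — timeout(2): n2:cand/b8/[y]
after 12 — deliver 2→0: n0:foll/b8/[y]
after 13 — deliver 0→2: n2:lead/b8/[y]
after 14 — propose(1,'p'): ·
after 15 — deliver 1→2: ·
after 16 — timeout(2): n2:cand/b11/[y]
after 17 — deliver 1→2: ·
after 18 — deliver 0→1: ·
after 19 — deliver 2→1: n1:foll/b8/[y]
after 20 — timeout(2): n2:cand/b14/[y]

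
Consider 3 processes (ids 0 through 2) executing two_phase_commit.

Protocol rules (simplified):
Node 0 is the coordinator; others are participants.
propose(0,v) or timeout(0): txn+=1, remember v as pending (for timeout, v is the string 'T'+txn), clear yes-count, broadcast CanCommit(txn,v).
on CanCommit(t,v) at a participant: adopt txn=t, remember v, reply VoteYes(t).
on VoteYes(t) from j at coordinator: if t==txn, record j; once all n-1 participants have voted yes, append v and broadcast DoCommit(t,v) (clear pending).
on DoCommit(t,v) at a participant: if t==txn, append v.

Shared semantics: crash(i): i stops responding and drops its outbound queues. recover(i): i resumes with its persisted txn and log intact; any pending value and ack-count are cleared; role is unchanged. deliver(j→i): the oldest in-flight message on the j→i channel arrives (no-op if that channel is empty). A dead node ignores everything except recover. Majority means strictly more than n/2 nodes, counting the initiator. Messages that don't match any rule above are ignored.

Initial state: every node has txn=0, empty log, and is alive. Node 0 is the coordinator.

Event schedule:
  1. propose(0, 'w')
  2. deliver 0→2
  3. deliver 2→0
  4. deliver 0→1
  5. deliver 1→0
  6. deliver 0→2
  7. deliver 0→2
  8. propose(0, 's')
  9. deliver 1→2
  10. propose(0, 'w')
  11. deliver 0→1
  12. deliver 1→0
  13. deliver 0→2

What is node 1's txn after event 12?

1. propose(0,'w'):  <0:coor t1 ->
2. deliver 0→2:  <2:part t1 ->
3. deliver 2→0:  nop
4. deliver 0→1:  <1:part t1 ->
5. deliver 1→0:  <0:coor t1 w>
6. deliver 0→2:  <2:part t1 w>
7. deliver 0→2:  nop
8. propose(0,'s'):  <0:coor t2 w>
9. deliver 1→2:  nop
10. propose(0,'w'):  <0:coor t3 w>
11. deliver 0→1:  <1:part t1 w>
12. deliver 1→0:  nop

1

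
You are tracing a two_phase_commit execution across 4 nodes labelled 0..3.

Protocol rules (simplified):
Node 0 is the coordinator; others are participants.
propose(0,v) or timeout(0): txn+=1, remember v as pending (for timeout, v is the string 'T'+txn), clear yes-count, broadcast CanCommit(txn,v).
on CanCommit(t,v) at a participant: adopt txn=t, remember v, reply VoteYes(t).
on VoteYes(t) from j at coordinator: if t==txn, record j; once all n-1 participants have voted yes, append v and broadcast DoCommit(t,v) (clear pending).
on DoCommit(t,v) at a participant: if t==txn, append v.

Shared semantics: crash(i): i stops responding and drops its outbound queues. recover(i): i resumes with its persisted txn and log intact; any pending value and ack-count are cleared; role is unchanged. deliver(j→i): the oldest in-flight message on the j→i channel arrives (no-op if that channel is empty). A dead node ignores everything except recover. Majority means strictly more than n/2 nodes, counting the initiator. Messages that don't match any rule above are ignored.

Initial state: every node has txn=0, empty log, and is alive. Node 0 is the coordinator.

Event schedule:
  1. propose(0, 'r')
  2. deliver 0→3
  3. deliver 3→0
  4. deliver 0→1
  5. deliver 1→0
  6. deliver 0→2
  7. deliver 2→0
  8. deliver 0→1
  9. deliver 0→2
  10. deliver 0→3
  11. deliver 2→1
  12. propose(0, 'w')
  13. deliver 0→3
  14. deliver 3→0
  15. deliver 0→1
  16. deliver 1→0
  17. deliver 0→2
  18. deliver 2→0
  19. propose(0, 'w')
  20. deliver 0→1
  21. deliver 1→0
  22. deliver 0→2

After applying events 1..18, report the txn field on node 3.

2

[1] propose(0,'r') → N0(coor t1 [-])
[2] deliver 0→3 → N3(part t1 [-])
[3] deliver 3→0 → ∅
[4] deliver 0→1 → N1(part t1 [-])
[5] deliver 1→0 → ∅
[6] deliver 0→2 → N2(part t1 [-])
[7] deliver 2→0 → N0(coor t1 [r])
[8] deliver 0→1 → N1(part t1 [r])
[9] deliver 0→2 → N2(part t1 [r])
[10] deliver 0→3 → N3(part t1 [r])
[11] deliver 2→1 → ∅
[12] propose(0,'w') → N0(coor t2 [r])
[13] deliver 0→3 → N3(part t2 [r])
[14] deliver 3→0 → ∅
[15] deliver 0→1 → N1(part t2 [r])
[16] deliver 1→0 → ∅
[17] deliver 0→2 → N2(part t2 [r])
[18] deliver 2→0 → N0(coor t2 [r,w])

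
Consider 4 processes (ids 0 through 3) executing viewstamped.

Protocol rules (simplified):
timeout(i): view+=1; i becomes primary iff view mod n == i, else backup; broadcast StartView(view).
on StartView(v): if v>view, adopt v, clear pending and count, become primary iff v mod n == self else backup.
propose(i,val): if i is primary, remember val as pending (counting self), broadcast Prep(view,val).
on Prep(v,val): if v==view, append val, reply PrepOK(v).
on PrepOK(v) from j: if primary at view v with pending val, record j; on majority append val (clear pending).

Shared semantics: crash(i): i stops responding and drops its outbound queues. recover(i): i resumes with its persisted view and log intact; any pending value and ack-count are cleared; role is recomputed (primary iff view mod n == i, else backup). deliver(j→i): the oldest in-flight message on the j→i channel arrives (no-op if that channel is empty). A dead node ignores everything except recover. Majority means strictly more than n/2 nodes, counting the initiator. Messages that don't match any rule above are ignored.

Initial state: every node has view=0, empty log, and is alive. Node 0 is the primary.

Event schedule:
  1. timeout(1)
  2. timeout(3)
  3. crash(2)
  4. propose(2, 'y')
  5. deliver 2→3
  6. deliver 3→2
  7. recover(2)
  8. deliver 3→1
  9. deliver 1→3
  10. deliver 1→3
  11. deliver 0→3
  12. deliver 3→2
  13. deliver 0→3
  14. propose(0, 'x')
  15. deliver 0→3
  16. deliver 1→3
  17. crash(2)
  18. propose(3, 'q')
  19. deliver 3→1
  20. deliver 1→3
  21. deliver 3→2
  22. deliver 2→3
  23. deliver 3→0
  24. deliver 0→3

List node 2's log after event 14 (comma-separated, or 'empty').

1. timeout(1):  <1:prim v1 ->
2. timeout(3):  <3:back v1 ->
3. crash(2):  <2:✗back v0 ->
4. propose(2,'y'):  nop
5. deliver 2→3:  nop
6. deliver 3→2:  nop
7. recover(2):  <2:back v0 ->
8. deliver 3→1:  nop
9. deliver 1→3:  nop
10. deliver 1→3:  nop
11. deliver 0→3:  nop
12. deliver 3→2:  <2:back v1 ->
13. deliver 0→3:  nop
14. propose(0,'x'):  nop

empty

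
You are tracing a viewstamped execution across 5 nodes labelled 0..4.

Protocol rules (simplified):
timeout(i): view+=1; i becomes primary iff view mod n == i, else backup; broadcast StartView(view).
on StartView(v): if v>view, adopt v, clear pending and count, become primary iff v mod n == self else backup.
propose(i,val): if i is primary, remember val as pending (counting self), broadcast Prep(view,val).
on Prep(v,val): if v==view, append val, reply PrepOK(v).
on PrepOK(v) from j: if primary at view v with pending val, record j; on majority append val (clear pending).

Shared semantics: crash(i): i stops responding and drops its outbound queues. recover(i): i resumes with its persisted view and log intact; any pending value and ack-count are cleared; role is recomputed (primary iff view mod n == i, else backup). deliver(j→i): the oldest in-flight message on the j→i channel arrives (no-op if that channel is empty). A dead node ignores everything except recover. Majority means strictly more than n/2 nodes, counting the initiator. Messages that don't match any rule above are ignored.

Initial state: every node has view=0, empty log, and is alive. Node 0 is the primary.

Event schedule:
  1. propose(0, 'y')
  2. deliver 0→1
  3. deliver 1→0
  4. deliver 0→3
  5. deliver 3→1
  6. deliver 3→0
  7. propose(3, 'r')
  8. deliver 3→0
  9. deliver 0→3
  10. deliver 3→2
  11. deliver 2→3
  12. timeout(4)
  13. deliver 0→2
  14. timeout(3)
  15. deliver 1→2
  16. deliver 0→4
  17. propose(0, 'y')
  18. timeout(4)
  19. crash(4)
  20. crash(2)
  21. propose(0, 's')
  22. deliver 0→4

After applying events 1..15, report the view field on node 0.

e1 propose(0,'y'): ·
e2 deliver 0→1: 1[back,v=0,y]
e3 deliver 1→0: ·
e4 deliver 0→3: 3[back,v=0,y]
e5 deliver 3→1: ·
e6 deliver 3→0: 0[prim,v=0,y]
e7 propose(3,'r'): ·
e8 deliver 3→0: ·
e9 deliver 0→3: ·
e10 deliver 3→2: ·
e11 deliver 2→3: ·
e12 timeout(4): 4[back,v=1,-]
e13 deliver 0→2: 2[back,v=0,y]
e14 timeout(3): 3[back,v=1,y]
e15 deliver 1→2: ·

0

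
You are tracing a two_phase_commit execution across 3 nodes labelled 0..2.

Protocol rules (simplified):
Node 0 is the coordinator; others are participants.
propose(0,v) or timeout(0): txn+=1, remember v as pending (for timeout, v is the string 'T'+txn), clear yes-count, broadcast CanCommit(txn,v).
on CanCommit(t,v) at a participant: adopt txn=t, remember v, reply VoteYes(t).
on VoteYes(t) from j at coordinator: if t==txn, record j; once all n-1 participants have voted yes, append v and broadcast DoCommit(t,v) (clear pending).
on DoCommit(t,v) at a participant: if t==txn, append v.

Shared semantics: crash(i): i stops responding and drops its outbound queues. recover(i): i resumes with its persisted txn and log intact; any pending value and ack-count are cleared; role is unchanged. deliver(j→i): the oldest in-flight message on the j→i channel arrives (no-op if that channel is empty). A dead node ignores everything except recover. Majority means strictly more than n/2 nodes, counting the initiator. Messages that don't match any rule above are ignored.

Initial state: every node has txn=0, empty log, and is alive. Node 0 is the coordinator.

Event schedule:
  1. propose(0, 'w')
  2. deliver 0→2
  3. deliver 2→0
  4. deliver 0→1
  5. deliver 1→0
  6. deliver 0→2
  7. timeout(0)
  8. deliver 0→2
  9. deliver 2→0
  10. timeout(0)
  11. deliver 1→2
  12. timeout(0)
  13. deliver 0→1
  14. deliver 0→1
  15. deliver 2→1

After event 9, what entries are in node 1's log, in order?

empty

[1] propose(0,'w') → N0(coor t1 [-])
[2] deliver 0→2 → N2(part t1 [-])
[3] deliver 2→0 → ∅
[4] deliver 0→1 → N1(part t1 [-])
[5] deliver 1→0 → N0(coor t1 [w])
[6] deliver 0→2 → N2(part t1 [w])
[7] timeout(0) → N0(coor t2 [w])
[8] deliver 0→2 → N2(part t2 [w])
[9] deliver 2→0 → ∅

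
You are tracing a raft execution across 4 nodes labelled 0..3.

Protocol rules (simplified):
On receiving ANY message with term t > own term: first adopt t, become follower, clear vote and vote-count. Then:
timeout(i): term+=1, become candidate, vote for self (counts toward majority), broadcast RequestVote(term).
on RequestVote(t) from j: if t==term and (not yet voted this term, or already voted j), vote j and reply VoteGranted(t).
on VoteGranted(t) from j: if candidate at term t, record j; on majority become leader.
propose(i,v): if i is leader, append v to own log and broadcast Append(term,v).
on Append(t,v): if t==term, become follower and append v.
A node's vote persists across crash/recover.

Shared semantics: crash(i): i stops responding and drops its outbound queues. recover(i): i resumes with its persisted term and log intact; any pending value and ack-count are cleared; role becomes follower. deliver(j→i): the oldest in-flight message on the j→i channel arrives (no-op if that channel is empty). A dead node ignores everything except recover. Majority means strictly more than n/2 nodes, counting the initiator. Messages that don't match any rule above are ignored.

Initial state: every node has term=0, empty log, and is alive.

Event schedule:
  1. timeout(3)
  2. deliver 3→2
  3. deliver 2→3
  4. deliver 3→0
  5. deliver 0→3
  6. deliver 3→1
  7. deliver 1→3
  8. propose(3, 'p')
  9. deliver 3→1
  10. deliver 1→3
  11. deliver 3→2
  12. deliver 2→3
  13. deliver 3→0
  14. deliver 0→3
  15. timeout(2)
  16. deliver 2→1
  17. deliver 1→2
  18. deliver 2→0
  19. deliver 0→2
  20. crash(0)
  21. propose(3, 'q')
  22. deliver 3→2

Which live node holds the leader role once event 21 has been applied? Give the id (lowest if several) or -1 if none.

1. timeout(3):  <3:cand t1 ->
2. deliver 3→2:  <2:foll t1 ->
3. deliver 2→3:  nop
4. deliver 3→0:  <0:foll t1 ->
5. deliver 0→3:  <3:lead t1 ->
6. deliver 3→1:  <1:foll t1 ->
7. deliver 1→3:  nop
8. propose(3,'p'):  <3:lead t1 p>
9. deliver 3→1:  <1:foll t1 p>
10. deliver 1→3:  nop
11. deliver 3→2:  <2:foll t1 p>
12. deliver 2→3:  nop
13. deliver 3→0:  <0:foll t1 p>
14. deliver 0→3:  nop
15. timeout(2):  <2:cand t2 p>
16. deliver 2→1:  <1:foll t2 p>
17. deliver 1→2:  nop
18. deliver 2→0:  <0:foll t2 p>
19. deliver 0→2:  <2:lead t2 p>
20. crash(0):  <0:✗foll t2 p>
21. propose(3,'q'):  <3:lead t1 p,q>

2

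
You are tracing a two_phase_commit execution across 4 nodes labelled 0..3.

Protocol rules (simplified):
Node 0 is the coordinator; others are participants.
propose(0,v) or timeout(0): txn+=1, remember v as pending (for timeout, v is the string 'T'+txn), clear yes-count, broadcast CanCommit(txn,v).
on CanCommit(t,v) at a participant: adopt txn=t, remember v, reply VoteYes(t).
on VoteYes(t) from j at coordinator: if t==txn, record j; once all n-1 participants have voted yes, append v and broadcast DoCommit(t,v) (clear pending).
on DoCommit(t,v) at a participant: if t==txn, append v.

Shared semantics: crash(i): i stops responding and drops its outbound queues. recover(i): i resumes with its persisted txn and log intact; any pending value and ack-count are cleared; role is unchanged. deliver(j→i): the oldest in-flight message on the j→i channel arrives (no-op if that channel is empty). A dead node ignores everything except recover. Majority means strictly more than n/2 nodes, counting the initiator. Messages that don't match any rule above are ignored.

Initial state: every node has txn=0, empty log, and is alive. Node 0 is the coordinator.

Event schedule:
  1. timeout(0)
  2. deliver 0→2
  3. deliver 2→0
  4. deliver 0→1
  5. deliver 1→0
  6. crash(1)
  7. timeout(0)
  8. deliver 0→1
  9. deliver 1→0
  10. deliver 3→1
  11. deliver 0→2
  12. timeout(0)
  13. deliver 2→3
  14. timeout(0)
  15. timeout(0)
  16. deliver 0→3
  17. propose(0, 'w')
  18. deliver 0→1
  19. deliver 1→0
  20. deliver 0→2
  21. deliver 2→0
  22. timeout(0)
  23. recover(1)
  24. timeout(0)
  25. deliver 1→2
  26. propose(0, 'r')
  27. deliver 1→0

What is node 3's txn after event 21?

1

step 1 timeout(0): 0={coor,t=1,log=-}
step 2 deliver 0→2: 2={part,t=1,log=-}
step 3 deliver 2→0: —
step 4 deliver 0→1: 1={part,t=1,log=-}
step 5 deliver 1→0: —
step 6 crash(1): 1={✗part,t=1,log=-}
step 7 timeout(0): 0={coor,t=2,log=-}
step 8 deliver 0→1: —
step 9 deliver 1→0: —
step 10 deliver 3→1: —
step 11 deliver 0→2: 2={part,t=2,log=-}
step 12 timeout(0): 0={coor,t=3,log=-}
step 13 deliver 2→3: —
step 14 timeout(0): 0={coor,t=4,log=-}
step 15 timeout(0): 0={coor,t=5,log=-}
step 16 deliver 0→3: 3={part,t=1,log=-}
step 17 propose(0,'w'): 0={coor,t=6,log=-}
step 18 deliver 0→1: —
step 19 deliver 1→0: —
step 20 deliver 0→2: 2={part,t=3,log=-}
step 21 deliver 2→0: —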